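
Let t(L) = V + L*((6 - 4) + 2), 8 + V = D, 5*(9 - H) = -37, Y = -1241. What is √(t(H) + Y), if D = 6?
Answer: 29*I*√35/5 ≈ 34.313*I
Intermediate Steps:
H = 82/5 (H = 9 - ⅕*(-37) = 9 + 37/5 = 82/5 ≈ 16.400)
V = -2 (V = -8 + 6 = -2)
t(L) = -2 + 4*L (t(L) = -2 + L*((6 - 4) + 2) = -2 + L*(2 + 2) = -2 + L*4 = -2 + 4*L)
√(t(H) + Y) = √((-2 + 4*(82/5)) - 1241) = √((-2 + 328/5) - 1241) = √(318/5 - 1241) = √(-5887/5) = 29*I*√35/5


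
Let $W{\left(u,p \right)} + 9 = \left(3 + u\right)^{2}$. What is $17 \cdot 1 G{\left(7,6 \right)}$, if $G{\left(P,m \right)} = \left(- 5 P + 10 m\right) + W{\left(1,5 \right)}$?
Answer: $544$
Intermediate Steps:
$W{\left(u,p \right)} = -9 + \left(3 + u\right)^{2}$
$G{\left(P,m \right)} = 7 - 5 P + 10 m$ ($G{\left(P,m \right)} = \left(- 5 P + 10 m\right) + 1 \left(6 + 1\right) = \left(- 5 P + 10 m\right) + 1 \cdot 7 = \left(- 5 P + 10 m\right) + 7 = 7 - 5 P + 10 m$)
$17 \cdot 1 G{\left(7,6 \right)} = 17 \cdot 1 \left(7 - 35 + 10 \cdot 6\right) = 17 \left(7 - 35 + 60\right) = 17 \cdot 32 = 544$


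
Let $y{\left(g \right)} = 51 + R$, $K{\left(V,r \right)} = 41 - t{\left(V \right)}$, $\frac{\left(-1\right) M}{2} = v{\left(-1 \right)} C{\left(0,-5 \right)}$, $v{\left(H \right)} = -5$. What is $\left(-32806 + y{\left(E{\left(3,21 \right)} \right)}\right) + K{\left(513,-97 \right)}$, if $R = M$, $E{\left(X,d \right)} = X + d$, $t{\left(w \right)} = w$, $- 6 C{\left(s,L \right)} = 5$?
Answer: $- \frac{99706}{3} \approx -33235.0$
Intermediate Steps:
$C{\left(s,L \right)} = - \frac{5}{6}$ ($C{\left(s,L \right)} = \left(- \frac{1}{6}\right) 5 = - \frac{5}{6}$)
$M = - \frac{25}{3}$ ($M = - 2 \left(\left(-5\right) \left(- \frac{5}{6}\right)\right) = \left(-2\right) \frac{25}{6} = - \frac{25}{3} \approx -8.3333$)
$R = - \frac{25}{3} \approx -8.3333$
$K{\left(V,r \right)} = 41 - V$
$y{\left(g \right)} = \frac{128}{3}$ ($y{\left(g \right)} = 51 - \frac{25}{3} = \frac{128}{3}$)
$\left(-32806 + y{\left(E{\left(3,21 \right)} \right)}\right) + K{\left(513,-97 \right)} = \left(-32806 + \frac{128}{3}\right) + \left(41 - 513\right) = - \frac{98290}{3} + \left(41 - 513\right) = - \frac{98290}{3} - 472 = - \frac{99706}{3}$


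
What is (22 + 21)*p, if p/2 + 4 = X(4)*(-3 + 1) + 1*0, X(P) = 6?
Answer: -1376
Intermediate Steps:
p = -32 (p = -8 + 2*(6*(-3 + 1) + 1*0) = -8 + 2*(6*(-2) + 0) = -8 + 2*(-12 + 0) = -8 + 2*(-12) = -8 - 24 = -32)
(22 + 21)*p = (22 + 21)*(-32) = 43*(-32) = -1376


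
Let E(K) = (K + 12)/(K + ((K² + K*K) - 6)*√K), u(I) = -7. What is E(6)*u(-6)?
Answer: 21/725 - 231*√6/725 ≈ -0.75149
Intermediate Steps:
E(K) = (12 + K)/(K + √K*(-6 + 2*K²)) (E(K) = (12 + K)/(K + ((K² + K²) - 6)*√K) = (12 + K)/(K + (2*K² - 6)*√K) = (12 + K)/(K + (-6 + 2*K²)*√K) = (12 + K)/(K + √K*(-6 + 2*K²)))
E(6)*u(-6) = ((12 + 6)/(6 - 6*√6 + 2*6^(5/2)))*(-7) = (18/(6 - 6*√6 + 2*(36*√6)))*(-7) = (18/(6 - 6*√6 + 72*√6))*(-7) = (18/(6 + 66*√6))*(-7) = -126/(6 + 66*√6)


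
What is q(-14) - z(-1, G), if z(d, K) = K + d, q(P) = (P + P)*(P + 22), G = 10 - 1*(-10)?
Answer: -243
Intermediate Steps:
G = 20 (G = 10 + 10 = 20)
q(P) = 2*P*(22 + P) (q(P) = (2*P)*(22 + P) = 2*P*(22 + P))
q(-14) - z(-1, G) = 2*(-14)*(22 - 14) - (20 - 1) = 2*(-14)*8 - 1*19 = -224 - 19 = -243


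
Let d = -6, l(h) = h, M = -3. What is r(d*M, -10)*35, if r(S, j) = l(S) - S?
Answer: 0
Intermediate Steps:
r(S, j) = 0 (r(S, j) = S - S = 0)
r(d*M, -10)*35 = 0*35 = 0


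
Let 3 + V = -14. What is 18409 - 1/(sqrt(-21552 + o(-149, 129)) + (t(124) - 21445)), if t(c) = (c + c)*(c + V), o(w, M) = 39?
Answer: 159175220885/8646598 + I*sqrt(21513)/25939794 ≈ 18409.0 + 5.6544e-6*I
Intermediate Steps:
V = -17 (V = -3 - 14 = -17)
t(c) = 2*c*(-17 + c) (t(c) = (c + c)*(c - 17) = (2*c)*(-17 + c) = 2*c*(-17 + c))
18409 - 1/(sqrt(-21552 + o(-149, 129)) + (t(124) - 21445)) = 18409 - 1/(sqrt(-21552 + 39) + (2*124*(-17 + 124) - 21445)) = 18409 - 1/(sqrt(-21513) + (2*124*107 - 21445)) = 18409 - 1/(I*sqrt(21513) + (26536 - 21445)) = 18409 - 1/(I*sqrt(21513) + 5091) = 18409 - 1/(5091 + I*sqrt(21513))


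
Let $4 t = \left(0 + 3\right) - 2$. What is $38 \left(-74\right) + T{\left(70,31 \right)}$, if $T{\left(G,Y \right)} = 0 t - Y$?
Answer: $-2843$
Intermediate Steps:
$t = \frac{1}{4}$ ($t = \frac{\left(0 + 3\right) - 2}{4} = \frac{3 - 2}{4} = \frac{1}{4} \cdot 1 = \frac{1}{4} \approx 0.25$)
$T{\left(G,Y \right)} = - Y$ ($T{\left(G,Y \right)} = 0 \cdot \frac{1}{4} - Y = 0 - Y = - Y$)
$38 \left(-74\right) + T{\left(70,31 \right)} = 38 \left(-74\right) - 31 = -2812 - 31 = -2843$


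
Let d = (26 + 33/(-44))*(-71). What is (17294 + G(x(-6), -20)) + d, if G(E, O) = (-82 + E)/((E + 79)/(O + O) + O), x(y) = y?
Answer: 54144445/3492 ≈ 15505.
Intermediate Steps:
G(E, O) = (-82 + E)/(O + (79 + E)/(2*O)) (G(E, O) = (-82 + E)/((79 + E)/((2*O)) + O) = (-82 + E)/((79 + E)*(1/(2*O)) + O) = (-82 + E)/((79 + E)/(2*O) + O) = (-82 + E)/(O + (79 + E)/(2*O)))
d = -7171/4 (d = (26 + 33*(-1/44))*(-71) = (26 - ¾)*(-71) = (101/4)*(-71) = -7171/4 ≈ -1792.8)
(17294 + G(x(-6), -20)) + d = (17294 + 2*(-20)*(-82 - 6)/(79 - 6 + 2*(-20)²)) - 7171/4 = (17294 + 2*(-20)*(-88)/(79 - 6 + 2*400)) - 7171/4 = (17294 + 2*(-20)*(-88)/(79 - 6 + 800)) - 7171/4 = (17294 + 2*(-20)*(-88)/873) - 7171/4 = (17294 + 2*(-20)*(1/873)*(-88)) - 7171/4 = (17294 + 3520/873) - 7171/4 = 15101182/873 - 7171/4 = 54144445/3492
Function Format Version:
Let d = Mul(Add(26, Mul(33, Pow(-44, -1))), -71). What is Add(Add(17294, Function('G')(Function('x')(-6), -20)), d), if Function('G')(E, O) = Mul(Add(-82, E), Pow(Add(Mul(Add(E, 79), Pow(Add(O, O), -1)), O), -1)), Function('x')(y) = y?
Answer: Rational(54144445, 3492) ≈ 15505.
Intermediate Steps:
Function('G')(E, O) = Mul(Pow(Add(O, Mul(Rational(1, 2), Pow(O, -1), Add(79, E))), -1), Add(-82, E)) (Function('G')(E, O) = Mul(Add(-82, E), Pow(Add(Mul(Add(79, E), Pow(Mul(2, O), -1)), O), -1)) = Mul(Add(-82, E), Pow(Add(Mul(Add(79, E), Mul(Rational(1, 2), Pow(O, -1))), O), -1)) = Mul(Add(-82, E), Pow(Add(Mul(Rational(1, 2), Pow(O, -1), Add(79, E)), O), -1)) = Mul(Add(-82, E), Pow(Add(O, Mul(Rational(1, 2), Pow(O, -1), Add(79, E))), -1)) = Mul(Pow(Add(O, Mul(Rational(1, 2), Pow(O, -1), Add(79, E))), -1), Add(-82, E)))
d = Rational(-7171, 4) (d = Mul(Add(26, Mul(33, Rational(-1, 44))), -71) = Mul(Add(26, Rational(-3, 4)), -71) = Mul(Rational(101, 4), -71) = Rational(-7171, 4) ≈ -1792.8)
Add(Add(17294, Function('G')(Function('x')(-6), -20)), d) = Add(Add(17294, Mul(2, -20, Pow(Add(79, -6, Mul(2, Pow(-20, 2))), -1), Add(-82, -6))), Rational(-7171, 4)) = Add(Add(17294, Mul(2, -20, Pow(Add(79, -6, Mul(2, 400)), -1), -88)), Rational(-7171, 4)) = Add(Add(17294, Mul(2, -20, Pow(Add(79, -6, 800), -1), -88)), Rational(-7171, 4)) = Add(Add(17294, Mul(2, -20, Pow(873, -1), -88)), Rational(-7171, 4)) = Add(Add(17294, Mul(2, -20, Rational(1, 873), -88)), Rational(-7171, 4)) = Add(Add(17294, Rational(3520, 873)), Rational(-7171, 4)) = Add(Rational(15101182, 873), Rational(-7171, 4)) = Rational(54144445, 3492)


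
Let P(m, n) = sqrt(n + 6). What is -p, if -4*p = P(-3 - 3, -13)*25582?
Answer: 12791*I*sqrt(7)/2 ≈ 16921.0*I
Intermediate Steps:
P(m, n) = sqrt(6 + n)
p = -12791*I*sqrt(7)/2 (p = -sqrt(6 - 13)*25582/4 = -sqrt(-7)*25582/4 = -I*sqrt(7)*25582/4 = -12791*I*sqrt(7)/2 ≈ -16921.0*I)
-p = -(-12791)*I*sqrt(7)/2 = 12791*I*sqrt(7)/2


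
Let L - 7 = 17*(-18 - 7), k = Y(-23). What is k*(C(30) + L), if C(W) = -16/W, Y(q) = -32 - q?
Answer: 18834/5 ≈ 3766.8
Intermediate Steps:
k = -9 (k = -32 - 1*(-23) = -32 + 23 = -9)
L = -418 (L = 7 + 17*(-18 - 7) = 7 + 17*(-25) = 7 - 425 = -418)
k*(C(30) + L) = -9*(-16/30 - 418) = -9*(-16*1/30 - 418) = -9*(-8/15 - 418) = -9*(-6278/15) = 18834/5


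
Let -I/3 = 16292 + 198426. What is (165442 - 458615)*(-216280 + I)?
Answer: 252256017082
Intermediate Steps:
I = -644154 (I = -3*(16292 + 198426) = -3*214718 = -644154)
(165442 - 458615)*(-216280 + I) = (165442 - 458615)*(-216280 - 644154) = -293173*(-860434) = 252256017082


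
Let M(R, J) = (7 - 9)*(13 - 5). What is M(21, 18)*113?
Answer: -1808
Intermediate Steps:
M(R, J) = -16 (M(R, J) = -2*8 = -16)
M(21, 18)*113 = -16*113 = -1808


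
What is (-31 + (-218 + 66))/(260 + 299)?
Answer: -183/559 ≈ -0.32737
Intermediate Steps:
(-31 + (-218 + 66))/(260 + 299) = (-31 - 152)/559 = -183*1/559 = -183/559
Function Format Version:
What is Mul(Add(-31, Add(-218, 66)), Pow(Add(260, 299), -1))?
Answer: Rational(-183, 559) ≈ -0.32737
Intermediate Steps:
Mul(Add(-31, Add(-218, 66)), Pow(Add(260, 299), -1)) = Mul(Add(-31, -152), Pow(559, -1)) = Mul(-183, Rational(1, 559)) = Rational(-183, 559)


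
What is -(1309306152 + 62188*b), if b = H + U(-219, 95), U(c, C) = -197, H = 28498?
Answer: -3069288740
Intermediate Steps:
b = 28301 (b = 28498 - 197 = 28301)
-(1309306152 + 62188*b) = -62188/(1/(28301 + 21054)) = -62188/(1/49355) = -62188/1/49355 = -62188*49355 = -3069288740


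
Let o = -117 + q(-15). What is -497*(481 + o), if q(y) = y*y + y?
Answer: -285278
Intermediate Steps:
q(y) = y + y**2 (q(y) = y**2 + y = y + y**2)
o = 93 (o = -117 - 15*(1 - 15) = -117 - 15*(-14) = -117 + 210 = 93)
-497*(481 + o) = -497*(481 + 93) = -497*574 = -285278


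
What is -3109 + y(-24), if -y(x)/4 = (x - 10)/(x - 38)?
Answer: -96447/31 ≈ -3111.2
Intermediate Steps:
y(x) = -4*(-10 + x)/(-38 + x) (y(x) = -4*(x - 10)/(x - 38) = -4*(-10 + x)/(-38 + x))
-3109 + y(-24) = -3109 + 4*(10 - 1*(-24))/(-38 - 24) = -3109 + 4*(10 + 24)/(-62) = -3109 + 4*(-1/62)*34 = -3109 - 68/31 = -96447/31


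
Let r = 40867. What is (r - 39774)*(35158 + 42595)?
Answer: 84984029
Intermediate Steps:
(r - 39774)*(35158 + 42595) = (40867 - 39774)*(35158 + 42595) = 1093*77753 = 84984029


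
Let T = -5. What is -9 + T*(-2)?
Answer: 1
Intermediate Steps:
-9 + T*(-2) = -9 - 5*(-2) = -9 + 10 = 1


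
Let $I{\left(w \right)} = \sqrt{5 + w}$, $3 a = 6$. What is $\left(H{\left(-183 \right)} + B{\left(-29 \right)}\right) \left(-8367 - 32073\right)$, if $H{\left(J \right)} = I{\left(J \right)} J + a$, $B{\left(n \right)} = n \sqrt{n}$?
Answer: $-80880 + 1172760 i \sqrt{29} + 7400520 i \sqrt{178} \approx -80880.0 + 1.0505 \cdot 10^{8} i$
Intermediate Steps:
$a = 2$ ($a = \frac{1}{3} \cdot 6 = 2$)
$B{\left(n \right)} = n^{\frac{3}{2}}$
$H{\left(J \right)} = 2 + J \sqrt{5 + J}$ ($H{\left(J \right)} = \sqrt{5 + J} J + 2 = J \sqrt{5 + J} + 2 = 2 + J \sqrt{5 + J}$)
$\left(H{\left(-183 \right)} + B{\left(-29 \right)}\right) \left(-8367 - 32073\right) = \left(\left(2 - 183 \sqrt{5 - 183}\right) + \left(-29\right)^{\frac{3}{2}}\right) \left(-8367 - 32073\right) = \left(\left(2 - 183 \sqrt{-178}\right) - 29 i \sqrt{29}\right) \left(-40440\right) = \left(\left(2 - 183 i \sqrt{178}\right) - 29 i \sqrt{29}\right) \left(-40440\right) = \left(2 - 183 i \sqrt{178} - 29 i \sqrt{29}\right) \left(-40440\right) = -80880 + 1172760 i \sqrt{29} + 7400520 i \sqrt{178}$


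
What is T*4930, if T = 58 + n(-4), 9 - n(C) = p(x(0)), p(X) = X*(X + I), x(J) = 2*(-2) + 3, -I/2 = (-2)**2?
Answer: 285940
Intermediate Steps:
I = -8 (I = -2*(-2)**2 = -2*4 = -8)
x(J) = -1 (x(J) = -4 + 3 = -1)
p(X) = X*(-8 + X) (p(X) = X*(X - 8) = X*(-8 + X))
n(C) = 0 (n(C) = 9 - (-1)*(-8 - 1) = 9 - (-1)*(-9) = 9 - 1*9 = 9 - 9 = 0)
T = 58 (T = 58 + 0 = 58)
T*4930 = 58*4930 = 285940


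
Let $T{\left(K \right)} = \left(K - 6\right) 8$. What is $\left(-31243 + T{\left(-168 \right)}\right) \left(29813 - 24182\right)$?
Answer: $-183767685$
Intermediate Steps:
$T{\left(K \right)} = -48 + 8 K$ ($T{\left(K \right)} = \left(-6 + K\right) 8 = -48 + 8 K$)
$\left(-31243 + T{\left(-168 \right)}\right) \left(29813 - 24182\right) = \left(-31243 + \left(-48 + 8 \left(-168\right)\right)\right) \left(29813 - 24182\right) = \left(-31243 - 1392\right) 5631 = \left(-32635\right) 5631 = -183767685$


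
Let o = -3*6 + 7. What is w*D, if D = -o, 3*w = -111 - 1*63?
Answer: -638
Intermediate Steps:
w = -58 (w = (-111 - 1*63)/3 = (-111 - 63)/3 = (⅓)*(-174) = -58)
o = -11 (o = -18 + 7 = -11)
D = 11 (D = -1*(-11) = 11)
w*D = -58*11 = -638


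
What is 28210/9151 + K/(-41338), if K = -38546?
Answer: 759439713/189142019 ≈ 4.0152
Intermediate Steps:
28210/9151 + K/(-41338) = 28210/9151 - 38546/(-41338) = 28210*(1/9151) - 38546*(-1/41338) = 28210/9151 + 19273/20669 = 759439713/189142019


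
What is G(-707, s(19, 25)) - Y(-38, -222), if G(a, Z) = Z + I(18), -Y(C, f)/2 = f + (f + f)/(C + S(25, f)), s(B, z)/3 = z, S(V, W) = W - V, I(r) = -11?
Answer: -35804/95 ≈ -376.88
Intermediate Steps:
s(B, z) = 3*z
Y(C, f) = -2*f - 4*f/(-25 + C + f) (Y(C, f) = -2*(f + (f + f)/(C + (f - 1*25))) = -2*(f + (2*f)/(C + (f - 25))) = -2*(f + (2*f)/(C + (-25 + f))) = -2*(f + (2*f)/(-25 + C + f)) = -2*(f + 2*f/(-25 + C + f)) = -2*f - 4*f/(-25 + C + f))
G(a, Z) = -11 + Z (G(a, Z) = Z - 11 = -11 + Z)
G(-707, s(19, 25)) - Y(-38, -222) = (-11 + 3*25) - 2*(-222)*(23 - 1*(-38) - 1*(-222))/(-25 - 38 - 222) = (-11 + 75) - 2*(-222)*(23 + 38 + 222)/(-285) = 64 - 2*(-222)*(-1)*283/285 = 64 - 1*41884/95 = 64 - 41884/95 = -35804/95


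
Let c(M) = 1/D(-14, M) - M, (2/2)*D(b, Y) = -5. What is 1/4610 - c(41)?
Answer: 189933/4610 ≈ 41.200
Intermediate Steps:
D(b, Y) = -5
c(M) = -⅕ - M (c(M) = 1/(-5) - M = -⅕ - M)
1/4610 - c(41) = 1/4610 - (-⅕ - 1*41) = 1/4610 - (-⅕ - 41) = 1/4610 - 1*(-206/5) = 1/4610 + 206/5 = 189933/4610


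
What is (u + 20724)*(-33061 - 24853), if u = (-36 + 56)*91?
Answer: -1305613216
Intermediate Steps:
u = 1820 (u = 20*91 = 1820)
(u + 20724)*(-33061 - 24853) = (1820 + 20724)*(-33061 - 24853) = 22544*(-57914) = -1305613216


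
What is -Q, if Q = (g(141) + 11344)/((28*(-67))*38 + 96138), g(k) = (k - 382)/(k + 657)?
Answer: -9052271/19830300 ≈ -0.45649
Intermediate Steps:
g(k) = (-382 + k)/(657 + k)
Q = 9052271/19830300 (Q = ((-382 + 141)/(657 + 141) + 11344)/((28*(-67))*38 + 96138) = (-241/798 + 11344)/(-1876*38 + 96138) = ((1/798)*(-241) + 11344)/(-71288 + 96138) = (-241/798 + 11344)/24850 = (9052271/798)*(1/24850) = 9052271/19830300 ≈ 0.45649)
-Q = -1*9052271/19830300 = -9052271/19830300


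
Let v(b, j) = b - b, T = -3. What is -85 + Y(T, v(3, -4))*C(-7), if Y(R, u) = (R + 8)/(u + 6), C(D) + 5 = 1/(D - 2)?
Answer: -2410/27 ≈ -89.259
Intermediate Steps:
C(D) = -5 + 1/(-2 + D) (C(D) = -5 + 1/(D - 2) = -5 + 1/(-2 + D))
v(b, j) = 0
Y(R, u) = (8 + R)/(6 + u)
-85 + Y(T, v(3, -4))*C(-7) = -85 + ((8 - 3)/(6 + 0))*((11 - 5*(-7))/(-2 - 7)) = -85 + (5/6)*((11 + 35)/(-9)) = -85 + ((⅙)*5)*(-⅑*46) = -85 + (⅚)*(-46/9) = -85 - 115/27 = -2410/27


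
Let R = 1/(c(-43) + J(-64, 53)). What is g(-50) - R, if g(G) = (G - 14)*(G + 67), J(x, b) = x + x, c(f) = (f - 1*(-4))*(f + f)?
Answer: -3509889/3226 ≈ -1088.0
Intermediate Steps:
c(f) = 2*f*(4 + f) (c(f) = (f + 4)*(2*f) = (4 + f)*(2*f) = 2*f*(4 + f))
J(x, b) = 2*x
R = 1/3226 (R = 1/(2*(-43)*(4 - 43) + 2*(-64)) = 1/(2*(-43)*(-39) - 128) = 1/(3354 - 128) = 1/3226 ≈ 0.00030998)
g(G) = (-14 + G)*(67 + G)
g(-50) - R = (-938 + (-50)² + 53*(-50)) - 1*1/3226 = (-938 + 2500 - 2650) - 1/3226 = -1088 - 1/3226 = -3509889/3226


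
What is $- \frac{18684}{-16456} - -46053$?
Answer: $\frac{189466713}{4114} \approx 46054.0$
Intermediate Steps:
$- \frac{18684}{-16456} - -46053 = \left(-18684\right) \left(- \frac{1}{16456}\right) + 46053 = \frac{4671}{4114} + 46053 = \frac{189466713}{4114}$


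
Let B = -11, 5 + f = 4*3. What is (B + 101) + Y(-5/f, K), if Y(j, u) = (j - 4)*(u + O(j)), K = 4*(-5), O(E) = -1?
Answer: 189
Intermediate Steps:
f = 7 (f = -5 + 4*3 = -5 + 12 = 7)
K = -20
Y(j, u) = (-1 + u)*(-4 + j) (Y(j, u) = (j - 4)*(u - 1) = (-4 + j)*(-1 + u) = (-1 + u)*(-4 + j))
(B + 101) + Y(-5/f, K) = (-11 + 101) + (4 - (-5)/7 - 4*(-20) - 5/7*(-20)) = 90 + (4 - (-5)/7 + 80 - 5*1/7*(-20)) = 90 + (4 - 1*(-5/7) + 80 - 5/7*(-20)) = 90 + (4 + 5/7 + 80 + 100/7) = 90 + 99 = 189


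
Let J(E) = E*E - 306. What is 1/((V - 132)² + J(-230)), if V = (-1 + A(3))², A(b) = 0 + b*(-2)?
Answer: 1/59483 ≈ 1.6812e-5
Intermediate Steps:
A(b) = -2*b (A(b) = 0 - 2*b = -2*b)
J(E) = -306 + E² (J(E) = E² - 306 = -306 + E²)
V = 49 (V = (-1 - 2*3)² = (-1 - 6)² = (-7)² = 49)
1/((V - 132)² + J(-230)) = 1/((49 - 132)² + (-306 + (-230)²)) = 1/((-83)² + (-306 + 52900)) = 1/(6889 + 52594) = 1/59483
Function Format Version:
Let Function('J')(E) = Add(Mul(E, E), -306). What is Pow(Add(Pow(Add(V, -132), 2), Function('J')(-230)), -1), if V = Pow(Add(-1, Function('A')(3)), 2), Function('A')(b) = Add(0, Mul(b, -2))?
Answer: Rational(1, 59483) ≈ 1.6812e-5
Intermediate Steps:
Function('A')(b) = Mul(-2, b) (Function('A')(b) = Add(0, Mul(-2, b)) = Mul(-2, b))
Function('J')(E) = Add(-306, Pow(E, 2)) (Function('J')(E) = Add(Pow(E, 2), -306) = Add(-306, Pow(E, 2)))
V = 49 (V = Pow(Add(-1, Mul(-2, 3)), 2) = Pow(Add(-1, -6), 2) = Pow(-7, 2) = 49)
Pow(Add(Pow(Add(V, -132), 2), Function('J')(-230)), -1) = Pow(Add(Pow(Add(49, -132), 2), Add(-306, Pow(-230, 2))), -1) = Pow(Add(Pow(-83, 2), Add(-306, 52900)), -1) = Pow(Add(6889, 52594), -1) = Pow(59483, -1) = Rational(1, 59483)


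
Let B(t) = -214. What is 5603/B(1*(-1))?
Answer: -5603/214 ≈ -26.182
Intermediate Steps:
5603/B(1*(-1)) = 5603/(-214) = 5603*(-1/214) = -5603/214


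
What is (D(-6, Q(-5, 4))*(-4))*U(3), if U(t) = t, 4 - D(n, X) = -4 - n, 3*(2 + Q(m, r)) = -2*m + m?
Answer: -24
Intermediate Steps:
Q(m, r) = -2 - m/3 (Q(m, r) = -2 + (-2*m + m)/3 = -2 + (-m)/3 = -2 - m/3)
D(n, X) = 8 + n (D(n, X) = 4 - (-4 - n) = 4 + (4 + n) = 8 + n)
(D(-6, Q(-5, 4))*(-4))*U(3) = ((8 - 6)*(-4))*3 = (2*(-4))*3 = -8*3 = -24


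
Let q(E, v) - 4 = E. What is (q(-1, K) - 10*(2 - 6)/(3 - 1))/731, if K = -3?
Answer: 23/731 ≈ 0.031464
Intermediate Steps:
q(E, v) = 4 + E
(q(-1, K) - 10*(2 - 6)/(3 - 1))/731 = ((4 - 1) - 10*(2 - 6)/(3 - 1))/731 = (3 - (-40)/2)*(1/731) = (3 - 10*(-2))*(1/731) = (3 + 20)*(1/731) = 23*(1/731) = 23/731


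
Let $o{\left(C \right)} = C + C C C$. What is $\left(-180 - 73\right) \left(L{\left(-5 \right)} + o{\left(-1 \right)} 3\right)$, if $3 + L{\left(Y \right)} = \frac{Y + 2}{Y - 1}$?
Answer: $\frac{4301}{2} \approx 2150.5$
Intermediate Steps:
$L{\left(Y \right)} = -3 + \frac{2 + Y}{-1 + Y}$ ($L{\left(Y \right)} = -3 + \frac{Y + 2}{Y - 1} = -3 + \frac{2 + Y}{-1 + Y}$)
$o{\left(C \right)} = C + C^{3}$ ($o{\left(C \right)} = C + C^{2} C = C + C^{3}$)
$\left(-180 - 73\right) \left(L{\left(-5 \right)} + o{\left(-1 \right)} 3\right) = \left(-180 - 73\right) \left(\frac{5 - -10}{-1 - 5} + \left(-1 + \left(-1\right)^{3}\right) 3\right) = - 253 \left(\frac{5 + 10}{-6} + \left(-1 - 1\right) 3\right) = - 253 \left(\left(- \frac{1}{6}\right) 15 - 6\right) = - 253 \left(- \frac{5}{2} - 6\right) = \left(-253\right) \left(- \frac{17}{2}\right) = \frac{4301}{2}$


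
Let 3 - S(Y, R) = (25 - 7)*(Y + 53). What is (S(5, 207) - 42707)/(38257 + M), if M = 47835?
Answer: -10937/21523 ≈ -0.50815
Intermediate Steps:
S(Y, R) = -951 - 18*Y (S(Y, R) = 3 - (25 - 7)*(Y + 53) = 3 - 18*(53 + Y) = 3 - (954 + 18*Y) = 3 + (-954 - 18*Y) = -951 - 18*Y)
(S(5, 207) - 42707)/(38257 + M) = ((-951 - 18*5) - 42707)/(38257 + 47835) = ((-951 - 90) - 42707)/86092 = (-1041 - 42707)*(1/86092) = -43748*1/86092 = -10937/21523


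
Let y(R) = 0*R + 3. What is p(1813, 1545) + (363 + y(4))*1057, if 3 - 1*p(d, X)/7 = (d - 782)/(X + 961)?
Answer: 138503083/358 ≈ 3.8688e+5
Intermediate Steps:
p(d, X) = 21 - 7*(-782 + d)/(961 + X) (p(d, X) = 21 - 7*(d - 782)/(X + 961) = 21 - 7*(-782 + d)/(961 + X))
y(R) = 3 (y(R) = 0 + 3 = 3)
p(1813, 1545) + (363 + y(4))*1057 = 7*(3665 - 1*1813 + 3*1545)/(961 + 1545) + (363 + 3)*1057 = 7*(3665 - 1813 + 4635)/2506 + 366*1057 = 7*(1/2506)*6487 + 386862 = 6487/358 + 386862 = 138503083/358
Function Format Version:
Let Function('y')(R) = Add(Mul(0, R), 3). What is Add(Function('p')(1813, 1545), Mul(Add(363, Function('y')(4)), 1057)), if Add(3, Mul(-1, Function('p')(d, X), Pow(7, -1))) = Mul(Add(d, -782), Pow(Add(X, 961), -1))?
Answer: Rational(138503083, 358) ≈ 3.8688e+5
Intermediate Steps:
Function('p')(d, X) = Add(21, Mul(-7, Pow(Add(961, X), -1), Add(-782, d))) (Function('p')(d, X) = Add(21, Mul(-7, Mul(Add(d, -782), Pow(Add(X, 961), -1)))) = Add(21, Mul(-7, Mul(Add(-782, d), Pow(Add(961, X), -1)))) = Add(21, Mul(-7, Mul(Pow(Add(961, X), -1), Add(-782, d)))) = Add(21, Mul(-7, Pow(Add(961, X), -1), Add(-782, d))))
Function('y')(R) = 3 (Function('y')(R) = Add(0, 3) = 3)
Add(Function('p')(1813, 1545), Mul(Add(363, Function('y')(4)), 1057)) = Add(Mul(7, Pow(Add(961, 1545), -1), Add(3665, Mul(-1, 1813), Mul(3, 1545))), Mul(Add(363, 3), 1057)) = Add(Mul(7, Pow(2506, -1), Add(3665, -1813, 4635)), Mul(366, 1057)) = Add(Mul(7, Rational(1, 2506), 6487), 386862) = Add(Rational(6487, 358), 386862) = Rational(138503083, 358)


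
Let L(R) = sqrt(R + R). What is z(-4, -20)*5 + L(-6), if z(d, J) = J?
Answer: -100 + 2*I*sqrt(3) ≈ -100.0 + 3.4641*I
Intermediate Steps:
L(R) = sqrt(2)*sqrt(R) (L(R) = sqrt(2*R) = sqrt(2)*sqrt(R))
z(-4, -20)*5 + L(-6) = -20*5 + sqrt(2)*sqrt(-6) = -100 + sqrt(2)*(I*sqrt(6)) = -100 + 2*I*sqrt(3)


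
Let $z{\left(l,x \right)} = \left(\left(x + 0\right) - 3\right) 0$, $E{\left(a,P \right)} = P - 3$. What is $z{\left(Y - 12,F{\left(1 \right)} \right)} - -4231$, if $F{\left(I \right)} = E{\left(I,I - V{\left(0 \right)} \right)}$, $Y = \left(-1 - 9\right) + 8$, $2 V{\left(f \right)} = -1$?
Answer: $4231$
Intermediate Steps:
$V{\left(f \right)} = - \frac{1}{2}$ ($V{\left(f \right)} = \frac{1}{2} \left(-1\right) = - \frac{1}{2}$)
$Y = -2$ ($Y = -10 + 8 = -2$)
$E{\left(a,P \right)} = -3 + P$ ($E{\left(a,P \right)} = P - 3 = -3 + P$)
$F{\left(I \right)} = - \frac{5}{2} + I$ ($F{\left(I \right)} = -3 + \left(I - - \frac{1}{2}\right) = -3 + \left(I + \frac{1}{2}\right) = -3 + \left(\frac{1}{2} + I\right) = - \frac{5}{2} + I$)
$z{\left(l,x \right)} = 0$ ($z{\left(l,x \right)} = \left(x - 3\right) 0 = \left(-3 + x\right) 0 = 0$)
$z{\left(Y - 12,F{\left(1 \right)} \right)} - -4231 = 0 - -4231 = 0 + 4231 = 4231$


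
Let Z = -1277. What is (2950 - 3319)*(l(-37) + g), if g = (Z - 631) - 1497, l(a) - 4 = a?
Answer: 1268622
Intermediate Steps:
l(a) = 4 + a
g = -3405 (g = (-1277 - 631) - 1497 = -1908 - 1497 = -3405)
(2950 - 3319)*(l(-37) + g) = (2950 - 3319)*((4 - 37) - 3405) = -369*(-33 - 3405) = -369*(-3438) = 1268622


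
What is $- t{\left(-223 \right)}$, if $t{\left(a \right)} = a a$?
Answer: $-49729$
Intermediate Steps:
$t{\left(a \right)} = a^{2}$
$- t{\left(-223 \right)} = - \left(-223\right)^{2} = \left(-1\right) 49729 = -49729$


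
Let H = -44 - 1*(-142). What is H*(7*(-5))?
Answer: -3430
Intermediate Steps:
H = 98 (H = -44 + 142 = 98)
H*(7*(-5)) = 98*(7*(-5)) = 98*(-35) = -3430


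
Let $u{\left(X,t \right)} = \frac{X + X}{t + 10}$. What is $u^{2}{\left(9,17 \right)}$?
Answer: $\frac{4}{9} \approx 0.44444$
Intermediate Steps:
$u{\left(X,t \right)} = \frac{2 X}{10 + t}$
$u^{2}{\left(9,17 \right)} = \left(2 \cdot 9 \frac{1}{10 + 17}\right)^{2} = \left(2 \cdot 9 \cdot \frac{1}{27}\right)^{2} = \left(\frac{2}{3}\right)^{2} = \frac{4}{9}$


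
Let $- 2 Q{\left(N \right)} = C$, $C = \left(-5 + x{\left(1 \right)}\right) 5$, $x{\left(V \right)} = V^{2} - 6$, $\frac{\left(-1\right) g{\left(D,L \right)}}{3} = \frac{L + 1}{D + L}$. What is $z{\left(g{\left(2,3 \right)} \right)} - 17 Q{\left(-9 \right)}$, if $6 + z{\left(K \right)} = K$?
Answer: $- \frac{2167}{5} \approx -433.4$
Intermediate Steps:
$g{\left(D,L \right)} = - \frac{3 \left(1 + L\right)}{D + L}$ ($g{\left(D,L \right)} = - 3 \frac{L + 1}{D + L} = - 3 \frac{1 + L}{D + L} = - \frac{3 \left(1 + L\right)}{D + L}$)
$x{\left(V \right)} = -6 + V^{2}$ ($x{\left(V \right)} = V^{2} - 6 = -6 + V^{2}$)
$z{\left(K \right)} = -6 + K$
$C = -50$ ($C = \left(-5 - \left(6 - 1^{2}\right)\right) 5 = \left(-5 + \left(-6 + 1\right)\right) 5 = \left(-5 - 5\right) 5 = \left(-10\right) 5 = -50$)
$Q{\left(N \right)} = 25$ ($Q{\left(N \right)} = \left(- \frac{1}{2}\right) \left(-50\right) = 25$)
$z{\left(g{\left(2,3 \right)} \right)} - 17 Q{\left(-9 \right)} = \left(-6 + \frac{3 \left(-1 - 3\right)}{2 + 3}\right) - 425 = \left(-6 + \frac{3 \left(-1 - 3\right)}{5}\right) - 425 = \left(-6 + 3 \cdot \frac{1}{5} \left(-4\right)\right) - 425 = \left(-6 - \frac{12}{5}\right) - 425 = - \frac{42}{5} - 425 = - \frac{2167}{5}$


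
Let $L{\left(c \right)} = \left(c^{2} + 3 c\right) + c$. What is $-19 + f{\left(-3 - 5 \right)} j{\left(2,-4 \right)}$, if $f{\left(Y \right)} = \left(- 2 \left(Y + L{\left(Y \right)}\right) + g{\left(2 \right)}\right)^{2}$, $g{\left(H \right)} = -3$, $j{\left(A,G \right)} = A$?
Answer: $5183$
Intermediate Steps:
$L{\left(c \right)} = c^{2} + 4 c$
$f{\left(Y \right)} = \left(-3 - 2 Y - 2 Y \left(4 + Y\right)\right)^{2}$ ($f{\left(Y \right)} = \left(- 2 \left(Y + Y \left(4 + Y\right)\right) - 3\right)^{2} = \left(\left(- 2 Y - 2 Y \left(4 + Y\right)\right) - 3\right)^{2} = \left(-3 - 2 Y - 2 Y \left(4 + Y\right)\right)^{2}$)
$-19 + f{\left(-3 - 5 \right)} j{\left(2,-4 \right)} = -19 + \left(3 + 2 \left(-3 - 5\right)^{2} + 10 \left(-3 - 5\right)\right)^{2} \cdot 2 = -19 + \left(3 + 2 \left(-8\right)^{2} + 10 \left(-8\right)\right)^{2} \cdot 2 = -19 + \left(3 + 2 \cdot 64 - 80\right)^{2} \cdot 2 = -19 + \left(3 + 128 - 80\right)^{2} \cdot 2 = -19 + 51^{2} \cdot 2 = -19 + 2601 \cdot 2 = -19 + 5202 = 5183$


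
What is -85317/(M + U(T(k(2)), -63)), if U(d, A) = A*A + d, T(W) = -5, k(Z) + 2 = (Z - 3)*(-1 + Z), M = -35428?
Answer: 28439/10488 ≈ 2.7116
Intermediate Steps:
k(Z) = -2 + (-1 + Z)*(-3 + Z) (k(Z) = -2 + (Z - 3)*(-1 + Z) = -2 + (-3 + Z)*(-1 + Z) = -2 + (-1 + Z)*(-3 + Z))
U(d, A) = d + A**2 (U(d, A) = A**2 + d = d + A**2)
-85317/(M + U(T(k(2)), -63)) = -85317/(-35428 + (-5 + (-63)**2)) = -85317/(-35428 + (-5 + 3969)) = -85317/(-35428 + 3964) = -85317/(-31464) = -85317*(-1/31464) = 28439/10488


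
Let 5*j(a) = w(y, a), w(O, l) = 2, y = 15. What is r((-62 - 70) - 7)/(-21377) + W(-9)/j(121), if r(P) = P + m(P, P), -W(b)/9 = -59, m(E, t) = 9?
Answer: 56756195/42754 ≈ 1327.5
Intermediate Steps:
W(b) = 531 (W(b) = -9*(-59) = 531)
j(a) = ⅖ (j(a) = (⅕)*2 = ⅖)
r(P) = 9 + P (r(P) = P + 9 = 9 + P)
r((-62 - 70) - 7)/(-21377) + W(-9)/j(121) = (9 + ((-62 - 70) - 7))/(-21377) + 531/(⅖) = (9 + (-132 - 7))*(-1/21377) + 531*(5/2) = (9 - 139)*(-1/21377) + 2655/2 = -130*(-1/21377) + 2655/2 = 130/21377 + 2655/2 = 56756195/42754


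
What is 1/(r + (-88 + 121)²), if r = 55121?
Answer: 1/56210 ≈ 1.7790e-5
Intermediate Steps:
1/(r + (-88 + 121)²) = 1/(55121 + (-88 + 121)²) = 1/(55121 + 33²) = 1/(55121 + 1089) = 1/56210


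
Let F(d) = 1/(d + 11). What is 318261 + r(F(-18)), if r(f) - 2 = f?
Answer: 2227840/7 ≈ 3.1826e+5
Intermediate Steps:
F(d) = 1/(11 + d)
r(f) = 2 + f
318261 + r(F(-18)) = 318261 + (2 + 1/(11 - 18)) = 318261 + (2 + 1/(-7)) = 318261 + (2 - 1/7) = 318261 + 13/7 = 2227840/7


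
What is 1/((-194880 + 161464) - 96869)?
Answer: -1/130285 ≈ -7.6755e-6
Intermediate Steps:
1/((-194880 + 161464) - 96869) = 1/(-33416 - 96869) = 1/(-130285) = -1/130285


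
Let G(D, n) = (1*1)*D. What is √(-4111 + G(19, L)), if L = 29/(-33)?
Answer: 2*I*√1023 ≈ 63.969*I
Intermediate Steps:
L = -29/33 (L = 29*(-1/33) = -29/33 ≈ -0.87879)
G(D, n) = D (G(D, n) = 1*D = D)
√(-4111 + G(19, L)) = √(-4111 + 19) = √(-4092) = 2*I*√1023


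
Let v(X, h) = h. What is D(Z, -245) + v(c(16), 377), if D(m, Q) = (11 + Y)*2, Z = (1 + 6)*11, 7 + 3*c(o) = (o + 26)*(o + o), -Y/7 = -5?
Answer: 469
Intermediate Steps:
Y = 35 (Y = -7*(-5) = 35)
c(o) = -7/3 + 2*o*(26 + o)/3 (c(o) = -7/3 + ((o + 26)*(o + o))/3 = -7/3 + ((26 + o)*(2*o))/3 = -7/3 + (2*o*(26 + o))/3 = -7/3 + 2*o*(26 + o)/3)
Z = 77 (Z = 7*11 = 77)
D(m, Q) = 92 (D(m, Q) = (11 + 35)*2 = 46*2 = 92)
D(Z, -245) + v(c(16), 377) = 92 + 377 = 469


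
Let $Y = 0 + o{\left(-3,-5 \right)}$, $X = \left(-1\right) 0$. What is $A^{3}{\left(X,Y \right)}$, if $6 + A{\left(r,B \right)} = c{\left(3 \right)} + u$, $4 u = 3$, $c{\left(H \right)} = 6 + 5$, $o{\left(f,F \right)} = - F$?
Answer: $\frac{12167}{64} \approx 190.11$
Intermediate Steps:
$c{\left(H \right)} = 11$
$u = \frac{3}{4}$ ($u = \frac{1}{4} \cdot 3 = \frac{3}{4} \approx 0.75$)
$X = 0$
$Y = 5$ ($Y = 0 - -5 = 0 + 5 = 5$)
$A{\left(r,B \right)} = \frac{23}{4}$ ($A{\left(r,B \right)} = -6 + \left(11 + \frac{3}{4}\right) = -6 + \frac{47}{4} = \frac{23}{4}$)
$A^{3}{\left(X,Y \right)} = \left(\frac{23}{4}\right)^{3} = \frac{12167}{64}$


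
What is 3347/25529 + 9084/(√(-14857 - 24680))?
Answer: 3347/25529 - 3028*I*√4393/4393 ≈ 0.13111 - 45.685*I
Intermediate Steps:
3347/25529 + 9084/(√(-14857 - 24680)) = 3347*(1/25529) + 9084/(√(-39537)) = 3347/25529 + 9084/((3*I*√4393)) = 3347/25529 + 9084*(-I*√4393/13179) = 3347/25529 - 3028*I*√4393/4393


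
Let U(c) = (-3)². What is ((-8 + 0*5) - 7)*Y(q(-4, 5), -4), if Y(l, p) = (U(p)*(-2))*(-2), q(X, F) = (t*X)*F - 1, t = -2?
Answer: -540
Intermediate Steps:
q(X, F) = -1 - 2*F*X (q(X, F) = (-2*X)*F - 1 = -2*F*X - 1 = -1 - 2*F*X)
U(c) = 9
Y(l, p) = 36 (Y(l, p) = (9*(-2))*(-2) = -18*(-2) = 36)
((-8 + 0*5) - 7)*Y(q(-4, 5), -4) = ((-8 + 0*5) - 7)*36 = ((-8 + 0) - 7)*36 = (-8 - 7)*36 = -15*36 = -540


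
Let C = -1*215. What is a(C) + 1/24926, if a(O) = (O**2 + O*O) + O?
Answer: 2299049611/24926 ≈ 92235.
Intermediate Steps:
C = -215
a(O) = O + 2*O**2 (a(O) = (O**2 + O**2) + O = 2*O**2 + O = O + 2*O**2)
a(C) + 1/24926 = -215*(1 + 2*(-215)) + 1/24926 = -215*(1 - 430) + 1/24926 = -215*(-429) + 1/24926 = 92235 + 1/24926 = 2299049611/24926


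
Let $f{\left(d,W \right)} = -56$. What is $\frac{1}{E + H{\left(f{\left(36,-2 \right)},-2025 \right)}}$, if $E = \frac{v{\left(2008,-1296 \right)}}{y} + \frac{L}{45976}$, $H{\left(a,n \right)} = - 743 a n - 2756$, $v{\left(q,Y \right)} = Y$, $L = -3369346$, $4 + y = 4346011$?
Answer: $- \frac{33302002972}{2805994443673098285} \approx -1.1868 \cdot 10^{-8}$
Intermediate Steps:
$y = 4346007$ ($y = -4 + 4346011 = 4346007$)
$H{\left(a,n \right)} = -2756 - 743 a n$ ($H{\left(a,n \right)} = - 743 a n - 2756 = -2756 - 743 a n$)
$E = - \frac{2440543481053}{33302002972}$ ($E = - \frac{1296}{4346007} - \frac{3369346}{45976} = \left(-1296\right) \frac{1}{4346007} - \frac{1684673}{22988} = - \frac{432}{1448669} - \frac{1684673}{22988} = - \frac{2440543481053}{33302002972} \approx -73.285$)
$\frac{1}{E + H{\left(f{\left(36,-2 \right)},-2025 \right)}} = \frac{1}{- \frac{2440543481053}{33302002972} - \left(2756 - -84256200\right)} = \frac{1}{- \frac{2440543481053}{33302002972} - 84258956} = \frac{1}{- \frac{2805994443673098285}{33302002972}} = - \frac{33302002972}{2805994443673098285}$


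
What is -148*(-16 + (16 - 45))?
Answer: 6660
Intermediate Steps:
-148*(-16 + (16 - 45)) = -148*(-16 - 29) = -148*(-45) = 6660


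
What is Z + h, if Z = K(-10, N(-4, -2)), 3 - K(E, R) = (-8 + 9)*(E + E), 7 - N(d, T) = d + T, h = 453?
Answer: 476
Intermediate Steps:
N(d, T) = 7 - T - d (N(d, T) = 7 - (d + T) = 7 - (T + d) = 7 + (-T - d) = 7 - T - d)
K(E, R) = 3 - 2*E (K(E, R) = 3 - (-8 + 9)*(E + E) = 3 - 2*E)
Z = 23 (Z = 3 - 2*(-10) = 3 + 20 = 23)
Z + h = 23 + 453 = 476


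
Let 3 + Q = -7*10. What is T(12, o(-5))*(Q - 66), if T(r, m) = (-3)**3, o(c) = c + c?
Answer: 3753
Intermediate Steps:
Q = -73 (Q = -3 - 7*10 = -3 - 70 = -73)
o(c) = 2*c
T(r, m) = -27
T(12, o(-5))*(Q - 66) = -27*(-73 - 66) = -27*(-139) = 3753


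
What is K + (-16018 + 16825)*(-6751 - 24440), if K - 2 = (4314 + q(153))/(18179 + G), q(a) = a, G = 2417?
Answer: -518424691993/20596 ≈ -2.5171e+7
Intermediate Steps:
K = 45659/20596 (K = 2 + (4314 + 153)/(18179 + 2417) = 2 + 4467/20596 = 45659/20596 ≈ 2.2169)
K + (-16018 + 16825)*(-6751 - 24440) = 45659/20596 + (-16018 + 16825)*(-6751 - 24440) = 45659/20596 + 807*(-31191) = 45659/20596 - 25171137 = -518424691993/20596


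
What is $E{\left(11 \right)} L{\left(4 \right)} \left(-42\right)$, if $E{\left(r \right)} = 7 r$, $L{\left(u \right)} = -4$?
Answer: $12936$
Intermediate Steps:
$E{\left(11 \right)} L{\left(4 \right)} \left(-42\right) = 7 \cdot 11 \left(-4\right) \left(-42\right) = 77 \left(-4\right) \left(-42\right) = \left(-308\right) \left(-42\right) = 12936$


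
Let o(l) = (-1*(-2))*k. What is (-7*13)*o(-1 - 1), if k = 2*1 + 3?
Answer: -910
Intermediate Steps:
k = 5 (k = 2 + 3 = 5)
o(l) = 10 (o(l) = -1*(-2)*5 = 2*5 = 10)
(-7*13)*o(-1 - 1) = -7*13*10 = -91*10 = -910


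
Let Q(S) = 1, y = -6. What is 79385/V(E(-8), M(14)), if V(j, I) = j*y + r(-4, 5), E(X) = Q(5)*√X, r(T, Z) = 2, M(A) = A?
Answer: 79385/146 + 238155*I*√2/73 ≈ 543.73 + 4613.7*I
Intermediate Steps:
E(X) = √X (E(X) = 1*√X = √X)
V(j, I) = 2 - 6*j (V(j, I) = j*(-6) + 2 = -6*j + 2 = 2 - 6*j)
79385/V(E(-8), M(14)) = 79385/(2 - 12*I*√2)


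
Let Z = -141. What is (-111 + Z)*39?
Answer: -9828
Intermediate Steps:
(-111 + Z)*39 = (-111 - 141)*39 = -252*39 = -9828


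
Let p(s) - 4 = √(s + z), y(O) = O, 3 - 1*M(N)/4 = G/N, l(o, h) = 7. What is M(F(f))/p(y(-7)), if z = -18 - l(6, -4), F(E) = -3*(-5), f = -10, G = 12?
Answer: 11/15 - 11*I*√2/15 ≈ 0.73333 - 1.0371*I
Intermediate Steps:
F(E) = 15
M(N) = 12 - 48/N
z = -25 (z = -18 - 1*7 = -18 - 7 = -25)
p(s) = 4 + √(-25 + s) (p(s) = 4 + √(s - 25) = 4 + √(-25 + s))
M(F(f))/p(y(-7)) = (12 - 48/15)/(4 + √(-25 - 7)) = (12 - 48*1/15)/(4 + √(-32)) = (12 - 16/5)/(4 + 4*I*√2) = 44/(5*(4 + 4*I*√2))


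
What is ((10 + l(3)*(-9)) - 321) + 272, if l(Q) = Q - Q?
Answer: -39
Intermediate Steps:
l(Q) = 0
((10 + l(3)*(-9)) - 321) + 272 = ((10 + 0*(-9)) - 321) + 272 = ((10 + 0) - 321) + 272 = (10 - 321) + 272 = -311 + 272 = -39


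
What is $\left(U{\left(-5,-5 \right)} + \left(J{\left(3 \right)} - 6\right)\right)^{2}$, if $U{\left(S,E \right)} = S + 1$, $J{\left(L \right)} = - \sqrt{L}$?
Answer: $\left(10 + \sqrt{3}\right)^{2} \approx 137.64$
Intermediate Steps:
$U{\left(S,E \right)} = 1 + S$
$\left(U{\left(-5,-5 \right)} + \left(J{\left(3 \right)} - 6\right)\right)^{2} = \left(\left(1 - 5\right) - \left(6 + \sqrt{3}\right)\right)^{2} = \left(-4 - \left(6 + \sqrt{3}\right)\right)^{2} = \left(-10 - \sqrt{3}\right)^{2}$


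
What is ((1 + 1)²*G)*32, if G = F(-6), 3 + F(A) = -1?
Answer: -512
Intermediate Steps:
F(A) = -4 (F(A) = -3 - 1 = -4)
G = -4
((1 + 1)²*G)*32 = ((1 + 1)²*(-4))*32 = (2²*(-4))*32 = (4*(-4))*32 = -16*32 = -512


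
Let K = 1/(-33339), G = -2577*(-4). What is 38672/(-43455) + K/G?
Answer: -4429986050773/4977892097820 ≈ -0.88993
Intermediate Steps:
G = 10308
K = -1/33339 ≈ -2.9995e-5
38672/(-43455) + K/G = 38672/(-43455) - 1/33339/10308 = 38672*(-1/43455) - 1/33339*1/10308 = -38672/43455 - 1/343658412 = -4429986050773/4977892097820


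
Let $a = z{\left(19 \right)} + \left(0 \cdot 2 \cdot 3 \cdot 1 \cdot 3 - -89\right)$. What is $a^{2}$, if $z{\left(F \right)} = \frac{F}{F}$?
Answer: $8100$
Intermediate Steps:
$z{\left(F \right)} = 1$
$a = 90$ ($a = 1 + \left(0 \cdot 2 \cdot 3 \cdot 1 \cdot 3 - -89\right) = 1 + \left(0 \cdot 3 \cdot 3 + 89\right) = 1 + \left(0 \cdot 9 + 89\right) = 1 + \left(0 + 89\right) = 1 + 89 = 90$)
$a^{2} = 90^{2} = 8100$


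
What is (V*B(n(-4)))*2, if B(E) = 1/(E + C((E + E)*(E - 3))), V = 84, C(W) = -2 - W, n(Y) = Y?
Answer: -84/31 ≈ -2.7097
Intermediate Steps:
B(E) = 1/(-2 + E - 2*E*(-3 + E)) (B(E) = 1/(E + (-2 - (E + E)*(E - 3))) = 1/(E + (-2 - 2*E*(-3 + E))) = 1/(-2 + E - 2*E*(-3 + E)))
(V*B(n(-4)))*2 = (84*(-1/(2 - 1*(-4) + 2*(-4)*(-3 - 4))))*2 = (84*(-1/(2 + 4 + 2*(-4)*(-7))))*2 = (84*(-1/(2 + 4 + 56)))*2 = (84*(-1/62))*2 = -42/31*2 = -84/31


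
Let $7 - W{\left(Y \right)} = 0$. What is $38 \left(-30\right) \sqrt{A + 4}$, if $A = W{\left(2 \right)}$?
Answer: $- 1140 \sqrt{11} \approx -3781.0$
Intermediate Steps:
$W{\left(Y \right)} = 7$ ($W{\left(Y \right)} = 7 - 0 = 7 + 0 = 7$)
$A = 7$
$38 \left(-30\right) \sqrt{A + 4} = 38 \left(-30\right) \sqrt{7 + 4} = - 1140 \sqrt{11}$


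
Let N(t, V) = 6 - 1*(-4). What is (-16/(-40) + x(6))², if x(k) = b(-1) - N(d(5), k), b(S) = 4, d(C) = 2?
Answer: 784/25 ≈ 31.360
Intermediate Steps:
N(t, V) = 10 (N(t, V) = 6 + 4 = 10)
x(k) = -6 (x(k) = 4 - 1*10 = 4 - 10 = -6)
(-16/(-40) + x(6))² = (-16/(-40) - 6)² = (-16*(-1/40) - 6)² = (⅖ - 6)² = (-28/5)² = 784/25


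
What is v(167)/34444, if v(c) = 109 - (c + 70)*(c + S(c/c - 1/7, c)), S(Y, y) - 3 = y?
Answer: -19940/8611 ≈ -2.3156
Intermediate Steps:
S(Y, y) = 3 + y
v(c) = 109 - (3 + 2*c)*(70 + c) (v(c) = 109 - (c + 70)*(c + (3 + c)) = 109 - (70 + c)*(3 + 2*c) = 109 - (3 + 2*c)*(70 + c))
v(167)/34444 = (-101 - 143*167 - 2*167²)/34444 = (-101 - 23881 - 2*27889)*(1/34444) = (-101 - 23881 - 55778)*(1/34444) = -79760*1/34444 = -19940/8611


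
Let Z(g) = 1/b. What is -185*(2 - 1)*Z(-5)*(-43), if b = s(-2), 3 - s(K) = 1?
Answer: 7955/2 ≈ 3977.5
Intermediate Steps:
s(K) = 2 (s(K) = 3 - 1*1 = 3 - 1 = 2)
b = 2
Z(g) = ½ (Z(g) = 1/2 = ½)
-185*(2 - 1)*Z(-5)*(-43) = -185*(2 - 1)/2*(-43) = -185/2*(-43) = 7955/2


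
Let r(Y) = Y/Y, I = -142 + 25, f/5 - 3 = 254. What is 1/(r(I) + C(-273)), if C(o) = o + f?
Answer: 1/1013 ≈ 0.00098717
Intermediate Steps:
f = 1285 (f = 15 + 5*254 = 15 + 1270 = 1285)
I = -117
r(Y) = 1
C(o) = 1285 + o (C(o) = o + 1285 = 1285 + o)
1/(r(I) + C(-273)) = 1/(1 + (1285 - 273)) = 1/(1 + 1012) = 1/1013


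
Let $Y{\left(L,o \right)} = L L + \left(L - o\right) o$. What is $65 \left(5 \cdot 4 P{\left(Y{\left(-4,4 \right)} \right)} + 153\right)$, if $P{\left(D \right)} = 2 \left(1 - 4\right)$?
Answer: $2145$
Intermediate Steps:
$Y{\left(L,o \right)} = L^{2} + o \left(L - o\right)$
$P{\left(D \right)} = -6$ ($P{\left(D \right)} = 2 \left(-3\right) = -6$)
$65 \left(5 \cdot 4 P{\left(Y{\left(-4,4 \right)} \right)} + 153\right) = 65 \left(5 \cdot 4 \left(-6\right) + 153\right) = 65 \left(20 \left(-6\right) + 153\right) = 65 \left(-120 + 153\right) = 65 \cdot 33 = 2145$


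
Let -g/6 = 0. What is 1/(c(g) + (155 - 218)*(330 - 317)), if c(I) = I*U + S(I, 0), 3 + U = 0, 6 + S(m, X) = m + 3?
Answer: -1/822 ≈ -0.0012165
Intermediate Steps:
S(m, X) = -3 + m (S(m, X) = -6 + (m + 3) = -6 + (3 + m) = -3 + m)
U = -3 (U = -3 + 0 = -3)
g = 0 (g = -6*0 = 0)
c(I) = -3 - 2*I (c(I) = I*(-3) + (-3 + I) = -3*I + (-3 + I) = -3 - 2*I)
1/(c(g) + (155 - 218)*(330 - 317)) = 1/((-3 - 2*0) + (155 - 218)*(330 - 317)) = 1/((-3 + 0) - 63*13) = 1/(-3 - 819) = 1/(-822) = -1/822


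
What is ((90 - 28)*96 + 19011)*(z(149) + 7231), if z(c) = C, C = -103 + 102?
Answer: 180482490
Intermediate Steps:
C = -1
z(c) = -1
((90 - 28)*96 + 19011)*(z(149) + 7231) = ((90 - 28)*96 + 19011)*(-1 + 7231) = (62*96 + 19011)*7230 = (5952 + 19011)*7230 = 24963*7230 = 180482490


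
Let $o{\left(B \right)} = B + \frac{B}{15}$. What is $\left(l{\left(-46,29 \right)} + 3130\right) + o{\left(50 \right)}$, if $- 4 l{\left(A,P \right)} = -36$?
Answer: $\frac{9577}{3} \approx 3192.3$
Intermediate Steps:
$l{\left(A,P \right)} = 9$ ($l{\left(A,P \right)} = \left(- \frac{1}{4}\right) \left(-36\right) = 9$)
$o{\left(B \right)} = \frac{16 B}{15}$ ($o{\left(B \right)} = B + B \frac{1}{15} = B + \frac{B}{15} = \frac{16 B}{15}$)
$\left(l{\left(-46,29 \right)} + 3130\right) + o{\left(50 \right)} = \left(9 + 3130\right) + \frac{16}{15} \cdot 50 = 3139 + \frac{160}{3} = \frac{9577}{3}$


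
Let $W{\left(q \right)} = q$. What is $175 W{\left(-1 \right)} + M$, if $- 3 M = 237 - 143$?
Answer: $- \frac{619}{3} \approx -206.33$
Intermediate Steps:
$M = - \frac{94}{3}$ ($M = - \frac{237 - 143}{3} = \left(- \frac{1}{3}\right) 94 = - \frac{94}{3} \approx -31.333$)
$175 W{\left(-1 \right)} + M = 175 \left(-1\right) - \frac{94}{3} = -175 - \frac{94}{3} = - \frac{619}{3}$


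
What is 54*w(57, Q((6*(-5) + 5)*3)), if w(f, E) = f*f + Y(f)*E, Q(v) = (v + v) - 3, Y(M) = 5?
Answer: 134136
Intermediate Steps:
Q(v) = -3 + 2*v (Q(v) = 2*v - 3 = -3 + 2*v)
w(f, E) = f² + 5*E (w(f, E) = f*f + 5*E = f² + 5*E)
54*w(57, Q((6*(-5) + 5)*3)) = 54*(57² + 5*(-3 + 2*((6*(-5) + 5)*3))) = 54*(3249 + 5*(-3 + 2*((-30 + 5)*3))) = 54*(3249 + 5*(-3 + 2*(-25*3))) = 54*(3249 + 5*(-3 + 2*(-75))) = 54*(3249 + 5*(-3 - 150)) = 54*(3249 + 5*(-153)) = 54*(3249 - 765) = 54*2484 = 134136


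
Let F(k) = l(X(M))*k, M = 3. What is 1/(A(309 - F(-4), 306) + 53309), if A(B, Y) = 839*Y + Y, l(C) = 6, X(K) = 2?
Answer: 1/310349 ≈ 3.2222e-6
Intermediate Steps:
F(k) = 6*k
A(B, Y) = 840*Y
1/(A(309 - F(-4), 306) + 53309) = 1/(840*306 + 53309) = 1/(257040 + 53309) = 1/310349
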